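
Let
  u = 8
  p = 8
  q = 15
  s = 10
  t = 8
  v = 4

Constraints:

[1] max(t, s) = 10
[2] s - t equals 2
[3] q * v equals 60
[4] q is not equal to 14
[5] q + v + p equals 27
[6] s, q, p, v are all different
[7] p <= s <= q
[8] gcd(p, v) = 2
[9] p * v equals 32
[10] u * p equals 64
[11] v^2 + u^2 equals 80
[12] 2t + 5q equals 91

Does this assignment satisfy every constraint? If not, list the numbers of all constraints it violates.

[1] max(8, 10) = 10 — OK.
[2] s - t = 10 - 8 = 2 — OK.
[3] q * v = 15 * 4 = 60 — OK.
[4] q = 15, and 15 ≠ 14 — OK.
[5] q + v + p = 15 + 4 + 8 = 27 — OK.
[6] values 10, 15, 8, 4 are pairwise distinct — OK.
[7] values 8 <= 10 <= 15 — OK.
[8] gcd(8, 4) = 4, not 2 — violated.
[9] p * v = 8 * 4 = 32 — OK.
[10] u * p = 8 * 8 = 64 — OK.
[11] v^2 + u^2 = 4^2 + 8^2 = 16 + 64 = 80 — OK.
[12] 2t + 5q = 2(8) + 5(15) = 91 — OK.

Constraint 8 does not hold.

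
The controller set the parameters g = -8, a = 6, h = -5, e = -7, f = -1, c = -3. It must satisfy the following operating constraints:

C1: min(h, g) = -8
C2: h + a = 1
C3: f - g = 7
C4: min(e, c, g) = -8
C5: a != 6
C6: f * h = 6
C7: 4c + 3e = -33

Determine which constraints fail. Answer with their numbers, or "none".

C1: min(-5, -8) = -8 — holds.
C2: h + a = -5 + 6 = 1 — holds.
C3: f - g = -1 - (-8) = 7 — holds.
C4: min(-7, -3, -8) = -8 — holds.
C5: a = 6, but 6 is required to differ — fails.
C6: f * h = -1 * (-5) = 5, not 6 — fails.
C7: 4c + 3e = 4(-3) + 3(-7) = -33 — holds.

Constraints 5, 6 are violated.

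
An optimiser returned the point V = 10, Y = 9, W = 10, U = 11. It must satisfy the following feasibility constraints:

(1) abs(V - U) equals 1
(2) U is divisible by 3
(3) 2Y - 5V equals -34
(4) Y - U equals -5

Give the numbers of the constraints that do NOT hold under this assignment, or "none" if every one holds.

Constraints 2, 3, 4 do not hold.

(1) abs(10 - 11) = 1 — satisfied.
(2) 11 = 3*3 + 2, so 3 does not divide 11 — violated.
(3) 2Y - 5V = 2(9) - 5(10) = -32, not -34 — violated.
(4) Y - U = 9 - 11 = -2, not -5 — violated.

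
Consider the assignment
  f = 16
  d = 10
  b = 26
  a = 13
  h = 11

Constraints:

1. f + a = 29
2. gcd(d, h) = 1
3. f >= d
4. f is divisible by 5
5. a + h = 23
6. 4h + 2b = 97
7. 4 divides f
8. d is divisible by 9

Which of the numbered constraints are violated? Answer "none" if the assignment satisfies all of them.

1. f + a = 16 + 13 = 29 — OK.
2. gcd(10, 11) = 1 — OK.
3. f = 16, d = 10; 16 ≥ 10 — OK.
4. 16 = 5*3 + 1, so 5 does not divide 16 — violated.
5. a + h = 13 + 11 = 24, not 23 — violated.
6. 4h + 2b = 4(11) + 2(26) = 96, not 97 — violated.
7. 16 / 4 = 4, so 4 divides 16 — OK.
8. 10 = 9*1 + 1, so 9 does not divide 10 — violated.

The assignment fails constraints 4, 5, 6, and 8.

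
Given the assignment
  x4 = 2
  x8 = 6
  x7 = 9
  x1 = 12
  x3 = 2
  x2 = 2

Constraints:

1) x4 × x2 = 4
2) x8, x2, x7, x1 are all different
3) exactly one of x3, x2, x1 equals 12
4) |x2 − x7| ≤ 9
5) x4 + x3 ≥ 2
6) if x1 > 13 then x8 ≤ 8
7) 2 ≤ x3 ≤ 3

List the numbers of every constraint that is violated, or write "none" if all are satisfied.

None — every constraint holds.

1) x4 × x2 = 2 × 2 = 4  holds
2) values 6, 2, 9, 12 are pairwise distinct  holds
3) x3=2, x2=2, x1=12; 1 of them equals 12  holds
4) |2 − 9| = 7; 7 ≤ 9  holds
5) x4 + x3 = 2 + 2 = 4; 4 ≥ 2  holds
6) x1 = 12, not > 13; antecedent false, conditional vacuously true  holds
7) x3 = 2 lies in [2, 3]  holds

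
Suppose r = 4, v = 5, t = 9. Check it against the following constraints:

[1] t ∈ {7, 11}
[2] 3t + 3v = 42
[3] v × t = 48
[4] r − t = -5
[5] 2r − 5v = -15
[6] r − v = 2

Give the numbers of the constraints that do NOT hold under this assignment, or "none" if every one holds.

Constraints 1, 3, 5, 6 are violated.

[1] t = 9 is not in {7, 11} — does not hold.
[2] 3t + 3v = 3(9) + 3(5) = 42 — holds.
[3] v × t = 5 × 9 = 45, not 48 — does not hold.
[4] r − t = 4 − 9 = -5 — holds.
[5] 2r − 5v = 2(4) − 5(5) = -17, not -15 — does not hold.
[6] r − v = 4 − 5 = -1, not 2 — does not hold.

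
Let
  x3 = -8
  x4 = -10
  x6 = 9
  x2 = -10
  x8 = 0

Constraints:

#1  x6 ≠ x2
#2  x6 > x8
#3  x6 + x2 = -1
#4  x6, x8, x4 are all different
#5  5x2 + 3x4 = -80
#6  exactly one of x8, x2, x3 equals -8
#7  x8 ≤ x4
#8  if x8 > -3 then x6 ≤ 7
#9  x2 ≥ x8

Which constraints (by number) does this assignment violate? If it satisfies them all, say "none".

#1 x6 = 9, x2 = -10; distinct — holds.
#2 x6 = 9, x8 = 0; 9 > 0 — holds.
#3 x6 + x2 = 9 + (-10) = -1 — holds.
#4 values 9, 0, -10 are pairwise distinct — holds.
#5 5x2 + 3x4 = 5(-10) + 3(-10) = -80 — holds.
#6 x8=0, x2=-10, x3=-8; 1 of them equals -8 — holds.
#7 x8 = 0, x4 = -10; 0 > -10 (want ≤) — does not hold.
#8 x8 = 0 > -3, so we need x6 ≤ 7; but x6 = 9 > 7 — does not hold.
#9 x2 = -10, x8 = 0; -10 < 0 (want ≥) — does not hold.

Constraints 7, 8, 9 are violated.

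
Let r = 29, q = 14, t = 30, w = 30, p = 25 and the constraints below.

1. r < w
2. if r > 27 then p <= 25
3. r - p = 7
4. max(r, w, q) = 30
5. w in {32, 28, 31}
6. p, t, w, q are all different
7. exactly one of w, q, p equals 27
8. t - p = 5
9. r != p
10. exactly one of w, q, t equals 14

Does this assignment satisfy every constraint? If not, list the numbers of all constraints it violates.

1. r = 29, w = 30; 29 < 30  OK
2. r = 29 > 27, so we need p ≤ 25; p = 25 ≤ 25  OK
3. r - p = 29 - 25 = 4, not 7  FAIL
4. max(29, 30, 14) = 30  OK
5. w = 30 is not in {32, 28, 31}  FAIL
6. t = w = 30, not all different  FAIL
7. w=30, q=14, p=25; 0 of them equal 27, not exactly one  FAIL
8. t - p = 30 - 25 = 5  OK
9. r = 29, p = 25; distinct  OK
10. w=30, q=14, t=30; 1 of them equals 14  OK

The assignment fails constraints 3, 5, 6, and 7.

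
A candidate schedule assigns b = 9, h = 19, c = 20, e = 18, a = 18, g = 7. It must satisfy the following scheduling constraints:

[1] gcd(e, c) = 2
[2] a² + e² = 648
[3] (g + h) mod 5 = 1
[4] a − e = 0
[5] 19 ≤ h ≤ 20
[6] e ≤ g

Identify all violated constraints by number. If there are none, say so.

[1] gcd(18, 20) = 2  ✔
[2] a² + e² = 18² + 18² = 324 + 324 = 648  ✔
[3] g + h = 26; 26 mod 5 = 1  ✔
[4] a − e = 18 − 18 = 0  ✔
[5] h = 19 lies in [19, 20]  ✔
[6] e = 18, g = 7; 18 > 7 (want ≤)  ✘

Violated: 6.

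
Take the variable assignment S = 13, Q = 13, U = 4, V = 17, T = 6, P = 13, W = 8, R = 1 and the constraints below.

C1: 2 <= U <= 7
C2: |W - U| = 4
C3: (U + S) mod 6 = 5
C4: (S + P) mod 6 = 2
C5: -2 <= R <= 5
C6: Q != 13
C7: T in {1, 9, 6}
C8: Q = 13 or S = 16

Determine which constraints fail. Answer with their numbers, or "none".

The assignment fails constraint 6.

C1: U = 4 lies in [2, 7] — satisfied.
C2: |8 - 4| = 4 — satisfied.
C3: U + S = 17; 17 mod 6 = 5 — satisfied.
C4: S + P = 26; 26 mod 6 = 2 — satisfied.
C5: R = 1 lies in [-2, 5] — satisfied.
C6: Q = 13, but 13 is required to differ — violated.
C7: T = 6 is in {1, 9, 6} — satisfied.
C8: Q = 13 = 13 (first disjunct) — satisfied.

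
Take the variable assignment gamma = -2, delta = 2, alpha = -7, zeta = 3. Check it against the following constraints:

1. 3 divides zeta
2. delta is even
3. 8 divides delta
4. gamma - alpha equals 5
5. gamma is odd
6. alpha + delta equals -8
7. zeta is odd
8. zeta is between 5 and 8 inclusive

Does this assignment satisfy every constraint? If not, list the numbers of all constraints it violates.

1. 3 / 3 = 1, so 3 divides 3  holds
2. delta = 2 is even  holds
3. 2 = 8*0 + 2, so 8 does not divide 2  fails
4. gamma - alpha = -2 - (-7) = 5  holds
5. gamma = -2 is even  fails
6. alpha + delta = -7 + 2 = -5, not -8  fails
7. zeta = 3 is odd  holds
8. zeta = 3 is outside [5, 8]  fails

No — constraints 3, 5, 6, and 8 are not satisfied.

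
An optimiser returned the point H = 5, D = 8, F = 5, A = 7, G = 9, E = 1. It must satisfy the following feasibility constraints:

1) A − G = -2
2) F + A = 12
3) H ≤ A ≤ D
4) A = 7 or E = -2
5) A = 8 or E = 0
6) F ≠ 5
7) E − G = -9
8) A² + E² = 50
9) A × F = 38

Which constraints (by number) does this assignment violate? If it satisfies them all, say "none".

1) A − G = 7 − 9 = -2 — satisfied.
2) F + A = 5 + 7 = 12 — satisfied.
3) values 5 ≤ 7 ≤ 8 — satisfied.
4) A = 7 = 7 (first disjunct) — satisfied.
5) A = 7 ≠ 8 and E = 1 ≠ 0; both disjuncts false — violated.
6) F = 5, but 5 is required to differ — violated.
7) E − G = 1 − 9 = -8, not -9 — violated.
8) A² + E² = 7² + 1² = 49 + 1 = 50 — satisfied.
9) A × F = 7 × 5 = 35, not 38 — violated.

Violated: 5, 6, 7, and 9.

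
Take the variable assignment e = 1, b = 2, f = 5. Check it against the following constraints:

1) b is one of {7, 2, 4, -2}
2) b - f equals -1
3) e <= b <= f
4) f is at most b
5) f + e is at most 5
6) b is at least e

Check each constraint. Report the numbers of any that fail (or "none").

The assignment fails constraints 2, 4, and 5.

1) b = 2 is in {7, 2, 4, -2} — satisfied.
2) b - f = 2 - 5 = -3, not -1 — violated.
3) values 1 <= 2 <= 5 — satisfied.
4) f = 5, b = 2; 5 > 2 (want ≤) — violated.
5) f + e = 5 + 1 = 6; 6 > 5, bound 5 not met — violated.
6) b = 2, e = 1; 2 ≥ 1 — satisfied.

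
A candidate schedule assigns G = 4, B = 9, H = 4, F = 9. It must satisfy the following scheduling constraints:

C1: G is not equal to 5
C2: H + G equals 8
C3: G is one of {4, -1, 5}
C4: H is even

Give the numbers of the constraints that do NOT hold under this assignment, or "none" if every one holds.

No violations.

C1: G = 4, and 4 ≠ 5  ✔
C2: H + G = 4 + 4 = 8  ✔
C3: G = 4 is in {4, -1, 5}  ✔
C4: H = 4 is even  ✔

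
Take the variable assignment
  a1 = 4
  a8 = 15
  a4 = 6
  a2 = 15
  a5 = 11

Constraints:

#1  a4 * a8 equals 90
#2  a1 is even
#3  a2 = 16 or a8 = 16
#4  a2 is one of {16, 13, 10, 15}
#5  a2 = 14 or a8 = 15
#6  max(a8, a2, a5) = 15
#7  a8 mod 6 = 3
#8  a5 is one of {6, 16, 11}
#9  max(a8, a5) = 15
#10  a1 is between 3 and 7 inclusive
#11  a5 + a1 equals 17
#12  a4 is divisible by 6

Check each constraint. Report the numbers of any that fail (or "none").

#1 a4 * a8 = 6 * 15 = 90 — holds.
#2 a1 = 4 is even — holds.
#3 a2 = 15 ≠ 16 and a8 = 15 ≠ 16; both disjuncts false — does not hold.
#4 a2 = 15 is in {16, 13, 10, 15} — holds.
#5 a2 = 15 ≠ 14, but a8 = 15 = 15 (second disjunct) — holds.
#6 max(15, 15, 11) = 15 — holds.
#7 15 mod 6 = 3 — holds.
#8 a5 = 11 is in {6, 16, 11} — holds.
#9 max(15, 11) = 15 — holds.
#10 a1 = 4 lies in [3, 7] — holds.
#11 a5 + a1 = 11 + 4 = 15, not 17 — does not hold.
#12 6 / 6 = 1, so 6 divides 6 — holds.

The assignment fails constraints 3 and 11.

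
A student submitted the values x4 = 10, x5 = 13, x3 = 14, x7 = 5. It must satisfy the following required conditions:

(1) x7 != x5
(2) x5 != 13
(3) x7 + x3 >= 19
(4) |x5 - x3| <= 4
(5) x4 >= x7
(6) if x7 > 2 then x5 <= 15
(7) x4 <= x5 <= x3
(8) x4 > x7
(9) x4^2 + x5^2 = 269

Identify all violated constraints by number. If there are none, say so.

(1) x7 = 5, x5 = 13; distinct  yes
(2) x5 = 13, but 13 is required to differ  no
(3) x7 + x3 = 5 + 14 = 19; 19 ≥ 19  yes
(4) |13 - 14| = 1; 1 ≤ 4  yes
(5) x4 = 10, x7 = 5; 10 ≥ 5  yes
(6) x7 = 5 > 2, so we need x5 ≤ 15; x5 = 13 ≤ 15  yes
(7) values 10 <= 13 <= 14  yes
(8) x4 = 10, x7 = 5; 10 > 5  yes
(9) x4^2 + x5^2 = 10^2 + 13^2 = 100 + 169 = 269  yes

Constraint 2 does not hold.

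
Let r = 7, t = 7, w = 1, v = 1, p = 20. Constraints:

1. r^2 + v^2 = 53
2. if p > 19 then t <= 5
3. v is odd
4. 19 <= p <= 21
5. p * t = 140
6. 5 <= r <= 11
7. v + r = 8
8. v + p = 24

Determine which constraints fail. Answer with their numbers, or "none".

Violated: 1, 2, 8.

1. r^2 + v^2 = 7^2 + 1^2 = 49 + 1 = 50, not 53 — fails.
2. p = 20 > 19, so we need t ≤ 5; but t = 7 > 5 — fails.
3. v = 1 is odd — holds.
4. p = 20 lies in [19, 21] — holds.
5. p * t = 20 * 7 = 140 — holds.
6. r = 7 lies in [5, 11] — holds.
7. v + r = 1 + 7 = 8 — holds.
8. v + p = 1 + 20 = 21, not 24 — fails.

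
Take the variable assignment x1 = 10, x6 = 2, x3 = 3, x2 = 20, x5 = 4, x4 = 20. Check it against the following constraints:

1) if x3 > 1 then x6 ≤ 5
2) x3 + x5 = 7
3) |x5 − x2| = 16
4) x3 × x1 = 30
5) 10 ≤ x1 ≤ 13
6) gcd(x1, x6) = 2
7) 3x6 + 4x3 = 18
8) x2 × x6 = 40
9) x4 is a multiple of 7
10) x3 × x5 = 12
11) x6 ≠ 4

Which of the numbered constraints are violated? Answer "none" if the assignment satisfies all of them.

1) x3 = 3 > 1, so we need x6 ≤ 5; x6 = 2 ≤ 5  ✓
2) x3 + x5 = 3 + 4 = 7  ✓
3) |4 − 20| = 16  ✓
4) x3 × x1 = 3 × 10 = 30  ✓
5) x1 = 10 lies in [10, 13]  ✓
6) gcd(10, 2) = 2  ✓
7) 3x6 + 4x3 = 3(2) + 4(3) = 18  ✓
8) x2 × x6 = 20 × 2 = 40  ✓
9) 20 = 7×2 + 6, so 7 does not divide 20  ✗
10) x3 × x5 = 3 × 4 = 12  ✓
11) x6 = 2, and 2 ≠ 4  ✓

Constraint 9 is violated.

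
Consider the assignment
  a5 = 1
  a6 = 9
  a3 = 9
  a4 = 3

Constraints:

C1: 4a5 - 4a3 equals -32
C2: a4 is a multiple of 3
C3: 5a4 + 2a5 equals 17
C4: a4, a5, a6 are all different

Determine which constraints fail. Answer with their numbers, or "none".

No violations.

C1: 4a5 - 4a3 = 4(1) - 4(9) = -32  true
C2: 3 / 3 = 1, so 3 divides 3  true
C3: 5a4 + 2a5 = 5(3) + 2(1) = 17  true
C4: values 3, 1, 9 are pairwise distinct  true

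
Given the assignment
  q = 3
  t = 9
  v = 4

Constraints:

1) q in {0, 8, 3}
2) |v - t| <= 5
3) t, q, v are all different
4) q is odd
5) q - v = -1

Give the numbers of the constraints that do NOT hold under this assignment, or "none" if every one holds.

None — every constraint holds.

1) q = 3 is in {0, 8, 3} — OK.
2) |4 - 9| = 5; 5 ≤ 5 — OK.
3) values 9, 3, 4 are pairwise distinct — OK.
4) q = 3 is odd — OK.
5) q - v = 3 - 4 = -1 — OK.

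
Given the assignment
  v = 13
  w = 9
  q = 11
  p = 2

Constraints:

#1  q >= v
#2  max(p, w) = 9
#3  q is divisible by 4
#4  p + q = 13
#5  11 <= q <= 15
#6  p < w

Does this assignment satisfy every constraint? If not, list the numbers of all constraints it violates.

The assignment fails constraints 1, 3.

#1 q = 11, v = 13; 11 < 13 (want ≥) — fails.
#2 max(2, 9) = 9 — holds.
#3 11 = 4*2 + 3, so 4 does not divide 11 — fails.
#4 p + q = 2 + 11 = 13 — holds.
#5 q = 11 lies in [11, 15] — holds.
#6 p = 2, w = 9; 2 < 9 — holds.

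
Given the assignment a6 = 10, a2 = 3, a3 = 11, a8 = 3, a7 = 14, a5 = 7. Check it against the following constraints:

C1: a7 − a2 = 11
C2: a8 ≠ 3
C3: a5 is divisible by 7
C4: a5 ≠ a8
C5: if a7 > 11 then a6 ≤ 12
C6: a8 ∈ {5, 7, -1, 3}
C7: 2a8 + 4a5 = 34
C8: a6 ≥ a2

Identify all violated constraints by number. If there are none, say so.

Constraint 2 does not hold.

C1: a7 − a2 = 14 − 3 = 11 — holds.
C2: a8 = 3, but 3 is required to differ — fails.
C3: 7 / 7 = 1, so 7 divides 7 — holds.
C4: a5 = 7, a8 = 3; distinct — holds.
C5: a7 = 14 > 11, so we need a6 ≤ 12; a6 = 10 ≤ 12 — holds.
C6: a8 = 3 is in {5, 7, -1, 3} — holds.
C7: 2a8 + 4a5 = 2(3) + 4(7) = 34 — holds.
C8: a6 = 10, a2 = 3; 10 ≥ 3 — holds.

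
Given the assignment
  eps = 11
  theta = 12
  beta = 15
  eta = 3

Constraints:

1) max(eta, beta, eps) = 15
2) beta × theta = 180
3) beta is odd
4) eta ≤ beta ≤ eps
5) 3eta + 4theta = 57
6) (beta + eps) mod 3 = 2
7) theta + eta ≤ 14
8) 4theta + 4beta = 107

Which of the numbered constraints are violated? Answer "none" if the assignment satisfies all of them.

The assignment fails constraints 4, 7, 8.

1) max(3, 15, 11) = 15  holds
2) beta × theta = 15 × 12 = 180  holds
3) beta = 15 is odd  holds
4) values 3, 15, 11; beta = 15 is not ≤ eps = 11  fails
5) 3eta + 4theta = 3(3) + 4(12) = 57  holds
6) beta + eps = 26; 26 mod 3 = 2  holds
7) theta + eta = 12 + 3 = 15; 15 > 14, bound 14 not met  fails
8) 4theta + 4beta = 4(12) + 4(15) = 108, not 107  fails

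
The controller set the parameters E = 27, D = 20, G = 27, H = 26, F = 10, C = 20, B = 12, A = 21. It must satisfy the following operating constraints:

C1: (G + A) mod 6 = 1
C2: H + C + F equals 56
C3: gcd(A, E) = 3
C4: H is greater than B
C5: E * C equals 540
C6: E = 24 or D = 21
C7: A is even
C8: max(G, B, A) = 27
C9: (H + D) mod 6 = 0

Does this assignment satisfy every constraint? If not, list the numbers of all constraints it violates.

No — constraints 1, 6, 7, 9 are not satisfied.

C1: G + A = 48; 48 mod 6 = 0, not 1 — does not hold.
C2: H + C + F = 26 + 20 + 10 = 56 — holds.
C3: gcd(21, 27) = 3 — holds.
C4: H = 26, B = 12; 26 > 12 — holds.
C5: E * C = 27 * 20 = 540 — holds.
C6: E = 27 ≠ 24 and D = 20 ≠ 21; both disjuncts false — does not hold.
C7: A = 21 is odd — does not hold.
C8: max(27, 12, 21) = 27 — holds.
C9: H + D = 46; 46 mod 6 = 4, not 0 — does not hold.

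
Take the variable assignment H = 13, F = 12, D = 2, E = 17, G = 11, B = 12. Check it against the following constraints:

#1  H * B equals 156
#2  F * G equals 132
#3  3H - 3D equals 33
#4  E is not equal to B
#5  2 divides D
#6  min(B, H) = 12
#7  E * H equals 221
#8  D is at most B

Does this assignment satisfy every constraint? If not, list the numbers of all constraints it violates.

#1 H * B = 13 * 12 = 156  holds
#2 F * G = 12 * 11 = 132  holds
#3 3H - 3D = 3(13) - 3(2) = 33  holds
#4 E = 17, B = 12; distinct  holds
#5 2 / 2 = 1, so 2 divides 2  holds
#6 min(12, 13) = 12  holds
#7 E * H = 17 * 13 = 221  holds
#8 D = 2, B = 12; 2 ≤ 12  holds

Yes — all constraints hold.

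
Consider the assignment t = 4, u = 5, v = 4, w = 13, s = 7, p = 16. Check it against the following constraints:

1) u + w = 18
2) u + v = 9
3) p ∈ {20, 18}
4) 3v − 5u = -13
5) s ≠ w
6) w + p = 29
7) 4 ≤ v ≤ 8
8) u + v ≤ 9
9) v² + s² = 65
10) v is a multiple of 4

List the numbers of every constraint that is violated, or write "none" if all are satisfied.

Violated: 3.

1) u + w = 5 + 13 = 18  holds
2) u + v = 5 + 4 = 9  holds
3) p = 16 is not in {20, 18}  fails
4) 3v − 5u = 3(4) − 5(5) = -13  holds
5) s = 7, w = 13; distinct  holds
6) w + p = 13 + 16 = 29  holds
7) v = 4 lies in [4, 8]  holds
8) u + v = 5 + 4 = 9; 9 ≤ 9  holds
9) v² + s² = 4² + 7² = 16 + 49 = 65  holds
10) 4 / 4 = 1, so 4 divides 4  holds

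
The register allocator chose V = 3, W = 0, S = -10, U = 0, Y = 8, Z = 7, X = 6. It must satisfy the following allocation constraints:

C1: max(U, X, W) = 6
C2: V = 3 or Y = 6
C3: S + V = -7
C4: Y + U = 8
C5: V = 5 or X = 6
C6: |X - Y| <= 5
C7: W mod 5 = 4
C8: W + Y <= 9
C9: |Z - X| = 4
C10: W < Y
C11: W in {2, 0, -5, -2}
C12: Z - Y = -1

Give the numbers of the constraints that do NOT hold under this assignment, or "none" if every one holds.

C1: max(0, 6, 0) = 6  holds
C2: V = 3 = 3 (first disjunct)  holds
C3: S + V = -10 + 3 = -7  holds
C4: Y + U = 8 + 0 = 8  holds
C5: V = 3 ≠ 5, but X = 6 = 6 (second disjunct)  holds
C6: |6 - 8| = 2; 2 ≤ 5  holds
C7: 0 mod 5 = 0, not 4  fails
C8: W + Y = 0 + 8 = 8; 8 ≤ 9  holds
C9: |7 - 6| = 1, not 4  fails
C10: W = 0, Y = 8; 0 < 8  holds
C11: W = 0 is in {2, 0, -5, -2}  holds
C12: Z - Y = 7 - 8 = -1  holds

Constraints 7, 9 do not hold.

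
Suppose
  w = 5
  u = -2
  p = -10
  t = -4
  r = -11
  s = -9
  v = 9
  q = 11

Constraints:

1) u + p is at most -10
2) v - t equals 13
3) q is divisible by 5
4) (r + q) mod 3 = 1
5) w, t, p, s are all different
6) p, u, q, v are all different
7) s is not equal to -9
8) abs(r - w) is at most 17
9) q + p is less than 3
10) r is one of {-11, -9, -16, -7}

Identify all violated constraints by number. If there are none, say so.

1) u + p = -2 + (-10) = -12; -12 ≤ -10  ✔
2) v - t = 9 - (-4) = 13  ✔
3) 11 = 5*2 + 1, so 5 does not divide 11  ✘
4) r + q = 0; 0 mod 3 = 0, not 1  ✘
5) values 5, -4, -10, -9 are pairwise distinct  ✔
6) values -10, -2, 11, 9 are pairwise distinct  ✔
7) s = -9, but -9 is required to differ  ✘
8) abs(-11 - 5) = 16; 16 ≤ 17  ✔
9) q + p = 11 + (-10) = 1; 1 < 3  ✔
10) r = -11 is in {-11, -9, -16, -7}  ✔

Constraints 3, 4, and 7 are violated.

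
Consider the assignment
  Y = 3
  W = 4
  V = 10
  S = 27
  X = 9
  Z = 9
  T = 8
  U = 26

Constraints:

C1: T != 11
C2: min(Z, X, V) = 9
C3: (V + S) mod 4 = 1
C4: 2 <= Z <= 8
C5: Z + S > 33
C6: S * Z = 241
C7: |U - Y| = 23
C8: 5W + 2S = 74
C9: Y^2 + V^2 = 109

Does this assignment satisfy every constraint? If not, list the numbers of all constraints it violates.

The assignment fails constraints 4 and 6.

C1: T = 8, and 8 ≠ 11  yes
C2: min(9, 9, 10) = 9  yes
C3: V + S = 37; 37 mod 4 = 1  yes
C4: Z = 9 is outside [2, 8]  no
C5: Z + S = 9 + 27 = 36; 36 > 33  yes
C6: S * Z = 27 * 9 = 243, not 241  no
C7: |26 - 3| = 23  yes
C8: 5W + 2S = 5(4) + 2(27) = 74  yes
C9: Y^2 + V^2 = 3^2 + 10^2 = 9 + 100 = 109  yes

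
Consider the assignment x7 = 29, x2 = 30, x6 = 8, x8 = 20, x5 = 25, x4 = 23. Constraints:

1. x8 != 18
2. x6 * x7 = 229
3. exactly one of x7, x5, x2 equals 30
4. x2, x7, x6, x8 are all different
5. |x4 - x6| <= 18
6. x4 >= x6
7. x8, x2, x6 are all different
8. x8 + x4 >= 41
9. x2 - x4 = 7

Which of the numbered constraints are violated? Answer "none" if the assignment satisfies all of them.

1. x8 = 20, and 20 ≠ 18  OK
2. x6 * x7 = 8 * 29 = 232, not 229  FAIL
3. x7=29, x5=25, x2=30; 1 of them equals 30  OK
4. values 30, 29, 8, 20 are pairwise distinct  OK
5. |23 - 8| = 15; 15 ≤ 18  OK
6. x4 = 23, x6 = 8; 23 ≥ 8  OK
7. values 20, 30, 8 are pairwise distinct  OK
8. x8 + x4 = 20 + 23 = 43; 43 ≥ 41  OK
9. x2 - x4 = 30 - 23 = 7  OK

Constraint 2 does not hold.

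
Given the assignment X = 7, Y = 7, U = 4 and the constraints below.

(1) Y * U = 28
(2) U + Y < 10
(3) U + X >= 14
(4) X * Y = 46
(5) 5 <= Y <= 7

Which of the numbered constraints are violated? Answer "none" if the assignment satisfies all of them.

(1) Y * U = 7 * 4 = 28  ✔
(2) U + Y = 4 + 7 = 11; 11 ≥ 10, bound 10 not met  ✘
(3) U + X = 4 + 7 = 11; 11 < 14, bound 14 not met  ✘
(4) X * Y = 7 * 7 = 49, not 46  ✘
(5) Y = 7 lies in [5, 7]  ✔

Constraints 2, 3, and 4 do not hold.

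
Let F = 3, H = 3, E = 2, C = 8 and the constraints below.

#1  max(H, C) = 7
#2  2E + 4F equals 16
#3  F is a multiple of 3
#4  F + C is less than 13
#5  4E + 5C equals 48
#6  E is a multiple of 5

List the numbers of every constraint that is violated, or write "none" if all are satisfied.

Constraints 1 and 6 do not hold.

#1 max(3, 8) = 8, not 7  ✗
#2 2E + 4F = 2(2) + 4(3) = 16  ✓
#3 3 / 3 = 1, so 3 divides 3  ✓
#4 F + C = 3 + 8 = 11; 11 < 13  ✓
#5 4E + 5C = 4(2) + 5(8) = 48  ✓
#6 2 = 5*0 + 2, so 5 does not divide 2  ✗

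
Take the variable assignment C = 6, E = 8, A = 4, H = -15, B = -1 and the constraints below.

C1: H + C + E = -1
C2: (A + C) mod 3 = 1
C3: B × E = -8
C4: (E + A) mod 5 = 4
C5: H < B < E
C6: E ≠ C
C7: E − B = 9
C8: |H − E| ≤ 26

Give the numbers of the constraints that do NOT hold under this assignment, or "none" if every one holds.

Constraint 4 does not hold.

C1: H + C + E = -15 + 6 + 8 = -1  true
C2: A + C = 10; 10 mod 3 = 1  true
C3: B × E = -1 × 8 = -8  true
C4: E + A = 12; 12 mod 5 = 2, not 4  false
C5: values -15 < -1 < 8  true
C6: E = 8, C = 6; distinct  true
C7: E − B = 8 − (-1) = 9  true
C8: |-15 − 8| = 23; 23 ≤ 26  true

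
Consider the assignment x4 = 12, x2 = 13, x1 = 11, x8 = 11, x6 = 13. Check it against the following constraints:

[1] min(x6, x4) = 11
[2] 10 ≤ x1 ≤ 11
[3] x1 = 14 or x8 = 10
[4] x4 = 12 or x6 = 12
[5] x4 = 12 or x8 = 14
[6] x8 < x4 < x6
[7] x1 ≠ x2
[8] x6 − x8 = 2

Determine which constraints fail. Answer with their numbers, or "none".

[1] min(13, 12) = 12, not 11  ✘
[2] x1 = 11 lies in [10, 11]  ✔
[3] x1 = 11 ≠ 14 and x8 = 11 ≠ 10; both disjuncts false  ✘
[4] x4 = 12 = 12 (first disjunct)  ✔
[5] x4 = 12 = 12 (first disjunct)  ✔
[6] values 11 < 12 < 13  ✔
[7] x1 = 11, x2 = 13; distinct  ✔
[8] x6 − x8 = 13 − 11 = 2  ✔

No — constraints 1 and 3 are not satisfied.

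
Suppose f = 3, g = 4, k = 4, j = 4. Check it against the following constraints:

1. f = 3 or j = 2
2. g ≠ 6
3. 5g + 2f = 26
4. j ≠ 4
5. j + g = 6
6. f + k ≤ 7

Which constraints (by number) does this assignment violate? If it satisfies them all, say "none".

Violated: 4 and 5.

1. f = 3 = 3 (first disjunct)  yes
2. g = 4, and 4 ≠ 6  yes
3. 5g + 2f = 5(4) + 2(3) = 26  yes
4. j = 4, but 4 is required to differ  no
5. j + g = 4 + 4 = 8, not 6  no
6. f + k = 3 + 4 = 7; 7 ≤ 7  yes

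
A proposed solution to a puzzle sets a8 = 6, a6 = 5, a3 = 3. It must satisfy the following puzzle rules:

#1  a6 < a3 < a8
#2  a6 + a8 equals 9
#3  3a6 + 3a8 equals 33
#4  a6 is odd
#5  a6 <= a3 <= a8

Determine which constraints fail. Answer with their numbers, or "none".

Constraints 1, 2, 5 do not hold.

#1 values 5, 3, 6; a6 = 5 is not < a3 = 3  FAIL
#2 a6 + a8 = 5 + 6 = 11, not 9  FAIL
#3 3a6 + 3a8 = 3(5) + 3(6) = 33  OK
#4 a6 = 5 is odd  OK
#5 values 5, 3, 6; a6 = 5 is not <= a3 = 3  FAIL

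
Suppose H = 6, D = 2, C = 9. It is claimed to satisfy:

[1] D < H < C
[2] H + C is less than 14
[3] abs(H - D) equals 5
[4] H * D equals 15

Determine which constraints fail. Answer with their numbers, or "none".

[1] values 2 < 6 < 9  OK
[2] H + C = 6 + 9 = 15; 15 ≥ 14, bound 14 not met  FAIL
[3] abs(6 - 2) = 4, not 5  FAIL
[4] H * D = 6 * 2 = 12, not 15  FAIL

Constraints 2, 3, 4 are violated.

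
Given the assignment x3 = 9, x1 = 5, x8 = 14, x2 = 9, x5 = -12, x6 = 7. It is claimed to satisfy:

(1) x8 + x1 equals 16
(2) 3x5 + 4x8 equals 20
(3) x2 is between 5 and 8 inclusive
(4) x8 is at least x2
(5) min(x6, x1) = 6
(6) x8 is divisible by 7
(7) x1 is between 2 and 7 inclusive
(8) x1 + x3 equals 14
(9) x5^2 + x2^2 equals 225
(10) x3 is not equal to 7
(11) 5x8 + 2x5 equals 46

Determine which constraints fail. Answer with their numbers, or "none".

(1) x8 + x1 = 14 + 5 = 19, not 16 — violated.
(2) 3x5 + 4x8 = 3(-12) + 4(14) = 20 — OK.
(3) x2 = 9 is outside [5, 8] — violated.
(4) x8 = 14, x2 = 9; 14 ≥ 9 — OK.
(5) min(7, 5) = 5, not 6 — violated.
(6) 14 / 7 = 2, so 7 divides 14 — OK.
(7) x1 = 5 lies in [2, 7] — OK.
(8) x1 + x3 = 5 + 9 = 14 — OK.
(9) x5^2 + x2^2 = (-12)^2 + 9^2 = 144 + 81 = 225 — OK.
(10) x3 = 9, and 9 ≠ 7 — OK.
(11) 5x8 + 2x5 = 5(14) + 2(-12) = 46 — OK.

No — constraints 1, 3, 5 are not satisfied.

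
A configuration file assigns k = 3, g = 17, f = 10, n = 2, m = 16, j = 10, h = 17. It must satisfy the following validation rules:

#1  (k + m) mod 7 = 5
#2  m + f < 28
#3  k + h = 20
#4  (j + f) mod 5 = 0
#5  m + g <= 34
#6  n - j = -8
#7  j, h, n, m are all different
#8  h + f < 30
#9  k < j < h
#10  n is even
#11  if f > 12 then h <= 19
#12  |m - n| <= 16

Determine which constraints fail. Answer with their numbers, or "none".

#1 k + m = 19; 19 mod 7 = 5 — holds.
#2 m + f = 16 + 10 = 26; 26 < 28 — holds.
#3 k + h = 3 + 17 = 20 — holds.
#4 j + f = 20; 20 mod 5 = 0 — holds.
#5 m + g = 16 + 17 = 33; 33 ≤ 34 — holds.
#6 n - j = 2 - 10 = -8 — holds.
#7 values 10, 17, 2, 16 are pairwise distinct — holds.
#8 h + f = 17 + 10 = 27; 27 < 30 — holds.
#9 values 3 < 10 < 17 — holds.
#10 n = 2 is even — holds.
#11 f = 10, not > 12; antecedent false, conditional vacuously true — holds.
#12 |16 - 2| = 14; 14 ≤ 16 — holds.

Yes — all constraints hold.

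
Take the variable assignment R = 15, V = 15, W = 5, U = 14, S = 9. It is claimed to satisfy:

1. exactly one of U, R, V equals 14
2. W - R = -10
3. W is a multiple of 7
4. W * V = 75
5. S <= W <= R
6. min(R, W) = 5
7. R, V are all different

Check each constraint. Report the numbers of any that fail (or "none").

1. U=14, R=15, V=15; 1 of them equals 14  true
2. W - R = 5 - 15 = -10  true
3. 5 = 7*0 + 5, so 7 does not divide 5  false
4. W * V = 5 * 15 = 75  true
5. values 9, 5, 15; S = 9 is not <= W = 5  false
6. min(15, 5) = 5  true
7. R = V = 15, not all different  false

Constraints 3, 5, and 7 do not hold.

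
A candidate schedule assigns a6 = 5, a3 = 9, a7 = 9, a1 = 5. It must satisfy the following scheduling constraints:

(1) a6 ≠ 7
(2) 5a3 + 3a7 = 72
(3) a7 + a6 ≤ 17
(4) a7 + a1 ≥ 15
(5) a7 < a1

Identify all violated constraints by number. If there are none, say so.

(1) a6 = 5, and 5 ≠ 7 — OK.
(2) 5a3 + 3a7 = 5(9) + 3(9) = 72 — OK.
(3) a7 + a6 = 9 + 5 = 14; 14 ≤ 17 — OK.
(4) a7 + a1 = 9 + 5 = 14; 14 < 15, bound 15 not met — violated.
(5) a7 = 9, a1 = 5; 9 ≥ 5 (want <) — violated.

Violated: 4 and 5.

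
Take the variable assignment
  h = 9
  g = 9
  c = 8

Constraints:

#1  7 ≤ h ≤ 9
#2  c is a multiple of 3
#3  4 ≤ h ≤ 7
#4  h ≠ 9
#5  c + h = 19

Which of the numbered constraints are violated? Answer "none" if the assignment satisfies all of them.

Violated: 2, 3, 4, and 5.

#1 h = 9 lies in [7, 9] — holds.
#2 8 = 3×2 + 2, so 3 does not divide 8 — fails.
#3 h = 9 is outside [4, 7] — fails.
#4 h = 9, but 9 is required to differ — fails.
#5 c + h = 8 + 9 = 17, not 19 — fails.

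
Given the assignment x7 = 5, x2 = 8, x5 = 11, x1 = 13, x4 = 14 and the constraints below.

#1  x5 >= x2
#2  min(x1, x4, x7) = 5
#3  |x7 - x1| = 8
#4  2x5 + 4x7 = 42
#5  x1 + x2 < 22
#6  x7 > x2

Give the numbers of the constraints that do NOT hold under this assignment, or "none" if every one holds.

#1 x5 = 11, x2 = 8; 11 ≥ 8 — OK.
#2 min(13, 14, 5) = 5 — OK.
#3 |5 - 13| = 8 — OK.
#4 2x5 + 4x7 = 2(11) + 4(5) = 42 — OK.
#5 x1 + x2 = 13 + 8 = 21; 21 < 22 — OK.
#6 x7 = 5, x2 = 8; 5 ≤ 8 (want >) — violated.

The assignment fails constraint 6.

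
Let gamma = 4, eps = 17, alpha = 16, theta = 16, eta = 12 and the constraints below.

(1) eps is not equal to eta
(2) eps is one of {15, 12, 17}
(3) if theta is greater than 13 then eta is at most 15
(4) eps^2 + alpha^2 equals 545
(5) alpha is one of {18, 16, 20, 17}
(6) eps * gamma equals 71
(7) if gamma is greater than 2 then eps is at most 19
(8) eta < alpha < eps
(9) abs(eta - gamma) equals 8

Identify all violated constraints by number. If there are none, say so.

(1) eps = 17, eta = 12; distinct — satisfied.
(2) eps = 17 is in {15, 12, 17} — satisfied.
(3) theta = 16 > 13, so we need eta ≤ 15; eta = 12 ≤ 15 — satisfied.
(4) eps^2 + alpha^2 = 17^2 + 16^2 = 289 + 256 = 545 — satisfied.
(5) alpha = 16 is in {18, 16, 20, 17} — satisfied.
(6) eps * gamma = 17 * 4 = 68, not 71 — violated.
(7) gamma = 4 > 2, so we need eps ≤ 19; eps = 17 ≤ 19 — satisfied.
(8) values 12 < 16 < 17 — satisfied.
(9) abs(12 - 4) = 8 — satisfied.

No — constraint 6 is not satisfied.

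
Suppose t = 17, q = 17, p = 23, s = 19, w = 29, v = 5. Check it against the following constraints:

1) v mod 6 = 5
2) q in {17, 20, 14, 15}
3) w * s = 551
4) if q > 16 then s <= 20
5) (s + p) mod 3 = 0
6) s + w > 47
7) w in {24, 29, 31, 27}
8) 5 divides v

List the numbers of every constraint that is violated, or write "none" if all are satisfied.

1) 5 mod 6 = 5 — holds.
2) q = 17 is in {17, 20, 14, 15} — holds.
3) w * s = 29 * 19 = 551 — holds.
4) q = 17 > 16, so we need s ≤ 20; s = 19 ≤ 20 — holds.
5) s + p = 42; 42 mod 3 = 0 — holds.
6) s + w = 19 + 29 = 48; 48 > 47 — holds.
7) w = 29 is in {24, 29, 31, 27} — holds.
8) 5 / 5 = 1, so 5 divides 5 — holds.

No violations.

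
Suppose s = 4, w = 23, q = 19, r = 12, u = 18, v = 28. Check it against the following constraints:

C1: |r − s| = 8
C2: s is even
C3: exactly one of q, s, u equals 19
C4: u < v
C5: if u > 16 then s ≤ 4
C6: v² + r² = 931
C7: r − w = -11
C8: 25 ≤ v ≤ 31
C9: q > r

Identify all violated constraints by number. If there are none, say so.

Violated: 6.

C1: |12 − 4| = 8  true
C2: s = 4 is even  true
C3: q=19, s=4, u=18; 1 of them equals 19  true
C4: u = 18, v = 28; 18 < 28  true
C5: u = 18 > 16, so we need s ≤ 4; s = 4 ≤ 4  true
C6: v² + r² = 28² + 12² = 784 + 144 = 928, not 931  false
C7: r − w = 12 − 23 = -11  true
C8: v = 28 lies in [25, 31]  true
C9: q = 19, r = 12; 19 > 12  true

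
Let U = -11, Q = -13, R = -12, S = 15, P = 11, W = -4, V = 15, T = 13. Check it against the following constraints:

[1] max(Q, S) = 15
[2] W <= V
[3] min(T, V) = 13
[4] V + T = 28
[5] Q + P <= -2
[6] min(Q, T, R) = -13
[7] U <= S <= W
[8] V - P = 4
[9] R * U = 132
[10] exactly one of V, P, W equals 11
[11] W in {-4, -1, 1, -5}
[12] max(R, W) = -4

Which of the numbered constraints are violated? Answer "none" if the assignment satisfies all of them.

The assignment fails constraint 7.

[1] max(-13, 15) = 15 — OK.
[2] W = -4, V = 15; -4 ≤ 15 — OK.
[3] min(13, 15) = 13 — OK.
[4] V + T = 15 + 13 = 28 — OK.
[5] Q + P = -13 + 11 = -2; -2 ≤ -2 — OK.
[6] min(-13, 13, -12) = -13 — OK.
[7] values -11, 15, -4; S = 15 is not <= W = -4 — violated.
[8] V - P = 15 - 11 = 4 — OK.
[9] R * U = -12 * (-11) = 132 — OK.
[10] V=15, P=11, W=-4; 1 of them equals 11 — OK.
[11] W = -4 is in {-4, -1, 1, -5} — OK.
[12] max(-12, -4) = -4 — OK.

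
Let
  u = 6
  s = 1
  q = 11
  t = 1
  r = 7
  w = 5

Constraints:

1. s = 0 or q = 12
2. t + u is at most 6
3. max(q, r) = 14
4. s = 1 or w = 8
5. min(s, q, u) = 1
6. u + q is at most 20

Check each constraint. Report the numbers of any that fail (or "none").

1. s = 1 ≠ 0 and q = 11 ≠ 12; both disjuncts false  ✗
2. t + u = 1 + 6 = 7; 7 > 6, bound 6 not met  ✗
3. max(11, 7) = 11, not 14  ✗
4. s = 1 = 1 (first disjunct)  ✓
5. min(1, 11, 6) = 1  ✓
6. u + q = 6 + 11 = 17; 17 ≤ 20  ✓

Violated: 1, 2, and 3.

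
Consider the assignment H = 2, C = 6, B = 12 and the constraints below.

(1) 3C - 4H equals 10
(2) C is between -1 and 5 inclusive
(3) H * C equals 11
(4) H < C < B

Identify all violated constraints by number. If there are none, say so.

(1) 3C - 4H = 3(6) - 4(2) = 10 — satisfied.
(2) C = 6 is outside [-1, 5] — violated.
(3) H * C = 2 * 6 = 12, not 11 — violated.
(4) values 2 < 6 < 12 — satisfied.

The assignment fails constraints 2 and 3.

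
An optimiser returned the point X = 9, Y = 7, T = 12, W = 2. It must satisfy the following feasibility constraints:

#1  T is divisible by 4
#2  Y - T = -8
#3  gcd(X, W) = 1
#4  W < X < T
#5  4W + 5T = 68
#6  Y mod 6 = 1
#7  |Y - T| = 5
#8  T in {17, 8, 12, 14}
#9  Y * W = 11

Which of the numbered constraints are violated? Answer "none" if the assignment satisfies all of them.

#1 12 / 4 = 3, so 4 divides 12 — satisfied.
#2 Y - T = 7 - 12 = -5, not -8 — violated.
#3 gcd(9, 2) = 1 — satisfied.
#4 values 2 < 9 < 12 — satisfied.
#5 4W + 5T = 4(2) + 5(12) = 68 — satisfied.
#6 7 mod 6 = 1 — satisfied.
#7 |7 - 12| = 5 — satisfied.
#8 T = 12 is in {17, 8, 12, 14} — satisfied.
#9 Y * W = 7 * 2 = 14, not 11 — violated.

Violated: 2 and 9.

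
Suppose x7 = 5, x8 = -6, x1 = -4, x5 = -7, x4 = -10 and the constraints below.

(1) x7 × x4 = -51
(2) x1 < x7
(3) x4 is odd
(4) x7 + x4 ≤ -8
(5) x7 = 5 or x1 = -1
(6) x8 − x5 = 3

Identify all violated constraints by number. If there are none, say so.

The assignment fails constraints 1, 3, 4, 6.

(1) x7 × x4 = 5 × (-10) = -50, not -51  fails
(2) x1 = -4, x7 = 5; -4 < 5  holds
(3) x4 = -10 is even  fails
(4) x7 + x4 = 5 + (-10) = -5; -5 > -8, bound -8 not met  fails
(5) x7 = 5 = 5 (first disjunct)  holds
(6) x8 − x5 = -6 − (-7) = 1, not 3  fails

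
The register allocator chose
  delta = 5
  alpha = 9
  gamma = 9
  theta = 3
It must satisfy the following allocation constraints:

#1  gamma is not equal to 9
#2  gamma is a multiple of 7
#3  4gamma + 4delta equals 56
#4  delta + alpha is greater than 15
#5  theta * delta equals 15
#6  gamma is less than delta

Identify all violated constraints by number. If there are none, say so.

#1 gamma = 9, but 9 is required to differ  false
#2 9 = 7*1 + 2, so 7 does not divide 9  false
#3 4gamma + 4delta = 4(9) + 4(5) = 56  true
#4 delta + alpha = 5 + 9 = 14; 14 ≤ 15, bound 15 not met  false
#5 theta * delta = 3 * 5 = 15  true
#6 gamma = 9, delta = 5; 9 ≥ 5 (want <)  false

Constraints 1, 2, 4, and 6 are violated.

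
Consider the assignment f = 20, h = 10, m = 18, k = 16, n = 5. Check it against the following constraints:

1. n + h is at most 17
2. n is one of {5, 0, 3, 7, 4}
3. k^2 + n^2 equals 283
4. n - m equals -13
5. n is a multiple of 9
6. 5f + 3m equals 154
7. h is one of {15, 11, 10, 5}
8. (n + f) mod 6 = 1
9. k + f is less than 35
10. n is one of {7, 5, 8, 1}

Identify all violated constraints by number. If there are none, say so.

Constraints 3, 5, 9 do not hold.

1. n + h = 5 + 10 = 15; 15 ≤ 17  yes
2. n = 5 is in {5, 0, 3, 7, 4}  yes
3. k^2 + n^2 = 16^2 + 5^2 = 256 + 25 = 281, not 283  no
4. n - m = 5 - 18 = -13  yes
5. 5 = 9*0 + 5, so 9 does not divide 5  no
6. 5f + 3m = 5(20) + 3(18) = 154  yes
7. h = 10 is in {15, 11, 10, 5}  yes
8. n + f = 25; 25 mod 6 = 1  yes
9. k + f = 16 + 20 = 36; 36 ≥ 35, bound 35 not met  no
10. n = 5 is in {7, 5, 8, 1}  yes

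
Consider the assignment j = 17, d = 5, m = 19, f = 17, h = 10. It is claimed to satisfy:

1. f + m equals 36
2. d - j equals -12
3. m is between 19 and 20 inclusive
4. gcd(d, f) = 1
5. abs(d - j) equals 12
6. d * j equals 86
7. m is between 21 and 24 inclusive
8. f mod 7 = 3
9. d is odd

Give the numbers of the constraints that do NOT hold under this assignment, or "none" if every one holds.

1. f + m = 17 + 19 = 36  holds
2. d - j = 5 - 17 = -12  holds
3. m = 19 lies in [19, 20]  holds
4. gcd(5, 17) = 1  holds
5. abs(5 - 17) = 12  holds
6. d * j = 5 * 17 = 85, not 86  fails
7. m = 19 is outside [21, 24]  fails
8. 17 mod 7 = 3  holds
9. d = 5 is odd  holds

Constraints 6 and 7 do not hold.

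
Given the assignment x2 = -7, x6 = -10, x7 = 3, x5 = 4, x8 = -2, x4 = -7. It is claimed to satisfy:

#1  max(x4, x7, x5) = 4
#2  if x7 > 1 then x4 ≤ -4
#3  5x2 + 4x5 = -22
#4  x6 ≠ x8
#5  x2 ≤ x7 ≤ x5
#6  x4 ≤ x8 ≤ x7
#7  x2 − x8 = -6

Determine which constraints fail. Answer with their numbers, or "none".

Constraints 3 and 7 do not hold.

#1 max(-7, 3, 4) = 4 — OK.
#2 x7 = 3 > 1, so we need x4 ≤ -4; x4 = -7 ≤ -4 — OK.
#3 5x2 + 4x5 = 5(-7) + 4(4) = -19, not -22 — violated.
#4 x6 = -10, x8 = -2; distinct — OK.
#5 values -7 ≤ 3 ≤ 4 — OK.
#6 values -7 ≤ -2 ≤ 3 — OK.
#7 x2 − x8 = -7 − (-2) = -5, not -6 — violated.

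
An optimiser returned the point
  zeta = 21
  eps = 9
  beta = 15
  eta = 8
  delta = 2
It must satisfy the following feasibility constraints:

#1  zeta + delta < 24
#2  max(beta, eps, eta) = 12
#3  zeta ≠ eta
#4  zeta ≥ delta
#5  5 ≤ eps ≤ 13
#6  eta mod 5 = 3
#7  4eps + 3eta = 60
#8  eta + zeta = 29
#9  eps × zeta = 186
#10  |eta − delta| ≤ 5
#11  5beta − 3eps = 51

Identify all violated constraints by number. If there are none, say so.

The assignment fails constraints 2, 9, 10, and 11.

#1 zeta + delta = 21 + 2 = 23; 23 < 24  holds
#2 max(15, 9, 8) = 15, not 12  fails
#3 zeta = 21, eta = 8; distinct  holds
#4 zeta = 21, delta = 2; 21 ≥ 2  holds
#5 eps = 9 lies in [5, 13]  holds
#6 8 mod 5 = 3  holds
#7 4eps + 3eta = 4(9) + 3(8) = 60  holds
#8 eta + zeta = 8 + 21 = 29  holds
#9 eps × zeta = 9 × 21 = 189, not 186  fails
#10 |8 − 2| = 6; 6 > 5, exceeds bound 5  fails
#11 5beta − 3eps = 5(15) − 3(9) = 48, not 51  fails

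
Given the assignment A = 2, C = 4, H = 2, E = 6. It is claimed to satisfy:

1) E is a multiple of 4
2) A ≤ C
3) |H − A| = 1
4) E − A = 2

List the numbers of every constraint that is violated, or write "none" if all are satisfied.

Constraints 1, 3, 4 do not hold.

1) 6 = 4×1 + 2, so 4 does not divide 6 — fails.
2) A = 2, C = 4; 2 ≤ 4 — holds.
3) |2 − 2| = 0, not 1 — fails.
4) E − A = 6 − 2 = 4, not 2 — fails.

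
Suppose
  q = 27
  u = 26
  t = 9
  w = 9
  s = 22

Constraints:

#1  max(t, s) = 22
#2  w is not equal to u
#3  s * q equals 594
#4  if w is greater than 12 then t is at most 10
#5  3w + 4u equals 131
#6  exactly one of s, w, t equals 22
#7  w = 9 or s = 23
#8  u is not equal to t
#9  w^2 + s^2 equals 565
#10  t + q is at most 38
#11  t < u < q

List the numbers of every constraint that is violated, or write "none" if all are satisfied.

No violations.

#1 max(9, 22) = 22 — holds.
#2 w = 9, u = 26; distinct — holds.
#3 s * q = 22 * 27 = 594 — holds.
#4 w = 9, not > 12; antecedent false, conditional vacuously true — holds.
#5 3w + 4u = 3(9) + 4(26) = 131 — holds.
#6 s=22, w=9, t=9; 1 of them equals 22 — holds.
#7 w = 9 = 9 (first disjunct) — holds.
#8 u = 26, t = 9; distinct — holds.
#9 w^2 + s^2 = 9^2 + 22^2 = 81 + 484 = 565 — holds.
#10 t + q = 9 + 27 = 36; 36 ≤ 38 — holds.
#11 values 9 < 26 < 27 — holds.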